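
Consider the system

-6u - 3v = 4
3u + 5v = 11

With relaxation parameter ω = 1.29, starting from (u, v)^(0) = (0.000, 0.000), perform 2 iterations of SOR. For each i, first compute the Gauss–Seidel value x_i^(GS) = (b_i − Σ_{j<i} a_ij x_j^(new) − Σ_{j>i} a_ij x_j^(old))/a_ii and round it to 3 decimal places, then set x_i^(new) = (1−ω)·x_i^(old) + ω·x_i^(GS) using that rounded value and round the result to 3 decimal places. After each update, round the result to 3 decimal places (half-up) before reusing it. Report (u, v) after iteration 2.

Iteration 1:
  u: GS value = (4 - (-3)·0.000) / (-6) = -0.667;  u ← (1−ω)·0.000 + ω·-0.667 = -0.860
  v: GS value = (11 - (3)·-0.860) / (5) = 2.716;  v ← (1−ω)·0.000 + ω·2.716 = 3.504
Iteration 2:
  u: GS value = (4 - (-3)·3.504) / (-6) = -2.419;  u ← (1−ω)·-0.860 + ω·-2.419 = -2.871
  v: GS value = (11 - (3)·-2.871) / (5) = 3.923;  v ← (1−ω)·3.504 + ω·3.923 = 4.045

(-2.871, 4.045)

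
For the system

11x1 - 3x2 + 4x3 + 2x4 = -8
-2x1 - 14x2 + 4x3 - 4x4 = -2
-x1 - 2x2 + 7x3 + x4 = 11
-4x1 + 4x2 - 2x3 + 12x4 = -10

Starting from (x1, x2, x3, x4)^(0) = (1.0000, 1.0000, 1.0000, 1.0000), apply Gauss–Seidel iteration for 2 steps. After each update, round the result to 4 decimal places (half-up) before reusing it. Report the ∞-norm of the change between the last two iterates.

Iteration 1:
  x1 = (-8 - (-3)·1.0000 - (4)·1.0000 - (2)·1.0000) / (11) = -1.0000
  x2 = (-2 - (-2)·-1.0000 - (4)·1.0000 - (-4)·1.0000) / (-14) = 0.2857
  x3 = (11 - (-1)·-1.0000 - (-2)·0.2857 - (1)·1.0000) / (7) = 1.3673
  x4 = (-10 - (-4)·-1.0000 - (4)·0.2857 - (-2)·1.3673) / (12) = -1.0340
Iteration 2:
  x1 = (-8 - (-3)·0.2857 - (4)·1.3673 - (2)·-1.0340) / (11) = -0.9586
  x2 = (-2 - (-2)·-0.9586 - (4)·1.3673 - (-4)·-1.0340) / (-14) = 0.9659
  x3 = (11 - (-1)·-0.9586 - (-2)·0.9659 - (1)·-1.0340) / (7) = 1.8582
  x4 = (-10 - (-4)·-0.9586 - (4)·0.9659 - (-2)·1.8582) / (12) = -1.1651
Change: (0.0414, 0.6802, 0.4909, -0.1311) → max |·| = 0.6802

0.6802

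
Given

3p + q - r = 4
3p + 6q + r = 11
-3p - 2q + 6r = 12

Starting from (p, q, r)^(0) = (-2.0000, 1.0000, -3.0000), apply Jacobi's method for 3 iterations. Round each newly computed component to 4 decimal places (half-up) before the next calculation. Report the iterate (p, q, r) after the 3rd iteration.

Iteration 1:
  p = (4 - (1)·1.0000 - (-1)·-3.0000) / (3) = 0.0000
  q = (11 - (3)·-2.0000 - (1)·-3.0000) / (6) = 3.3333
  r = (12 - (-3)·-2.0000 - (-2)·1.0000) / (6) = 1.3333
Iteration 2:
  p = (4 - (1)·3.3333 - (-1)·1.3333) / (3) = 0.6667
  q = (11 - (3)·0.0000 - (1)·1.3333) / (6) = 1.6111
  r = (12 - (-3)·0.0000 - (-2)·3.3333) / (6) = 3.1111
Iteration 3:
  p = (4 - (1)·1.6111 - (-1)·3.1111) / (3) = 1.8333
  q = (11 - (3)·0.6667 - (1)·3.1111) / (6) = 0.9815
  r = (12 - (-3)·0.6667 - (-2)·1.6111) / (6) = 2.8704

(1.8333, 0.9815, 2.8704)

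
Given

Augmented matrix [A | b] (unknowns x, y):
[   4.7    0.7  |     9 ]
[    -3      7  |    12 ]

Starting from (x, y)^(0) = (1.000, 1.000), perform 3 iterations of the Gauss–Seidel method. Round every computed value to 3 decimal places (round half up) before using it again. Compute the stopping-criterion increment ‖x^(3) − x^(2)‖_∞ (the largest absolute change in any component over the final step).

0.014

Iteration 1:
  x = (9 - (0.7)·1.000) / (4.7) = 1.766
  y = (12 - (-3)·1.766) / (7) = 2.471
Iteration 2:
  x = (9 - (0.7)·2.471) / (4.7) = 1.547
  y = (12 - (-3)·1.547) / (7) = 2.377
Iteration 3:
  x = (9 - (0.7)·2.377) / (4.7) = 1.561
  y = (12 - (-3)·1.561) / (7) = 2.383
Change: (0.014, 0.006) → max |·| = 0.014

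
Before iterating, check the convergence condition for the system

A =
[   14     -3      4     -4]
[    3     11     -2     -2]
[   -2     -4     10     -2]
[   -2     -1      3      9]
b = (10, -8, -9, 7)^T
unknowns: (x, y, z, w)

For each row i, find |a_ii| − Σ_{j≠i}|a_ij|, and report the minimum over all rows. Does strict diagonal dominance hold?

2

row 1: |14| − (3+4+4) = 3
row 2: |11| − (3+2+2) = 4
row 3: |10| − (2+4+2) = 2
row 4: |9| − (2+1+3) = 3
minimum over rows = 2 → strictly diagonally dominant (convergence guaranteed)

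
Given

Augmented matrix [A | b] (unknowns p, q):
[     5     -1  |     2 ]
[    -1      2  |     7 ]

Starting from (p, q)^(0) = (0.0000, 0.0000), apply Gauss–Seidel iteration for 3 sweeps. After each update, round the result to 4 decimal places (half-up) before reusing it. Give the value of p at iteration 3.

1.2140

Iteration 1:
  p = (2 - (-1)·0.0000) / (5) = 0.4000
  q = (7 - (-1)·0.4000) / (2) = 3.7000
Iteration 2:
  p = (2 - (-1)·3.7000) / (5) = 1.1400
  q = (7 - (-1)·1.1400) / (2) = 4.0700
Iteration 3:
  p = (2 - (-1)·4.0700) / (5) = 1.2140
  q = (7 - (-1)·1.2140) / (2) = 4.1070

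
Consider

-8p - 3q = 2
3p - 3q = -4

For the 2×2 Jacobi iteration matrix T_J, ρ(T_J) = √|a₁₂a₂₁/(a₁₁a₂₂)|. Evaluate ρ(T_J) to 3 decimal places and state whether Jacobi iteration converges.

a₁₂a₂₁/(a₁₁a₂₂) = (-3)·(3) / ((-8)·(-3)) = -0.375000
ρ = √|-0.375000| = √0.375000 = 0.612
ρ < 1, so Jacobi converges

0.612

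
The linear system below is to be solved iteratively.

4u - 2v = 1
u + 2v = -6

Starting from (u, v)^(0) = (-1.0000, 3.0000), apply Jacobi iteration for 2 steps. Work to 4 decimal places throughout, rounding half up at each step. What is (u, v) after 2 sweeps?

(-1.0000, -3.8750)

Iteration 1:
  u = (1 - (-2)·3.0000) / (4) = 1.7500
  v = (-6 - (1)·-1.0000) / (2) = -2.5000
Iteration 2:
  u = (1 - (-2)·-2.5000) / (4) = -1.0000
  v = (-6 - (1)·1.7500) / (2) = -3.8750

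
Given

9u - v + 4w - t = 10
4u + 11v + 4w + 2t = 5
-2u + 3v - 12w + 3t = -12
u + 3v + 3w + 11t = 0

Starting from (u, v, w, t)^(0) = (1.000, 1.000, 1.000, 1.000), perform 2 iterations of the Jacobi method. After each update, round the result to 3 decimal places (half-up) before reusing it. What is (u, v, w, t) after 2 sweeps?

(0.397, -0.238, 0.579, -0.320)

Iteration 1:
  u = (10 - (-1)·1.000 - (4)·1.000 - (-1)·1.000) / (9) = 0.889
  v = (5 - (4)·1.000 - (4)·1.000 - (2)·1.000) / (11) = -0.455
  w = (-12 - (-2)·1.000 - (3)·1.000 - (3)·1.000) / (-12) = 1.333
  t = (0 - (1)·1.000 - (3)·1.000 - (3)·1.000) / (11) = -0.636
Iteration 2:
  u = (10 - (-1)·-0.455 - (4)·1.333 - (-1)·-0.636) / (9) = 0.397
  v = (5 - (4)·0.889 - (4)·1.333 - (2)·-0.636) / (11) = -0.238
  w = (-12 - (-2)·0.889 - (3)·-0.455 - (3)·-0.636) / (-12) = 0.579
  t = (0 - (1)·0.889 - (3)·-0.455 - (3)·1.333) / (11) = -0.320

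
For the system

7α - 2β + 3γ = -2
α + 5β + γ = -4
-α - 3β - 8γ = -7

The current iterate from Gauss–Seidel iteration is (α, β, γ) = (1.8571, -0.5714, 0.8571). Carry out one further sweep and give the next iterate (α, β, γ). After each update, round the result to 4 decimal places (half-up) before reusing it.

One sweep:
  α = (-2 - (-2)·-0.5714 - (3)·0.8571) / (7) = -0.8163
  β = (-4 - (1)·-0.8163 - (1)·0.8571) / (5) = -0.8082
  γ = (-7 - (-1)·-0.8163 - (-3)·-0.8082) / (-8) = 1.2801

(-0.8163, -0.8082, 1.2801)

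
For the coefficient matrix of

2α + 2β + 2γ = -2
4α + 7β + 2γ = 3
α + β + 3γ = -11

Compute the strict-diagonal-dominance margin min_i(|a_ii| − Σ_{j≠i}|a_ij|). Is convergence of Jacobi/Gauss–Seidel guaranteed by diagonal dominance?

row 1: |2| − (2+2) = -2
row 2: |7| − (4+2) = 1
row 3: |3| − (1+1) = 1
minimum over rows = -2 → not strictly diagonally dominant

-2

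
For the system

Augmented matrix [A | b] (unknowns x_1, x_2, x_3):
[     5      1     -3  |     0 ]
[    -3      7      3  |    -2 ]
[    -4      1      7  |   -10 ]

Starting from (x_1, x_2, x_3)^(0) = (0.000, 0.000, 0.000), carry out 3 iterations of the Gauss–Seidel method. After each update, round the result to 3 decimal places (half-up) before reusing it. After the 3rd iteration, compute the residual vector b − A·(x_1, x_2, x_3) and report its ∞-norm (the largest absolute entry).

Iteration 1:
  x_1 = (0 - (1)·0.000 - (-3)·0.000) / (5) = 0.000
  x_2 = (-2 - (-3)·0.000 - (3)·0.000) / (7) = -0.286
  x_3 = (-10 - (-4)·0.000 - (1)·-0.286) / (7) = -1.388
Iteration 2:
  x_1 = (0 - (1)·-0.286 - (-3)·-1.388) / (5) = -0.776
  x_2 = (-2 - (-3)·-0.776 - (3)·-1.388) / (7) = -0.023
  x_3 = (-10 - (-4)·-0.776 - (1)·-0.023) / (7) = -1.869
Iteration 3:
  x_1 = (0 - (1)·-0.023 - (-3)·-1.869) / (5) = -1.117
  x_2 = (-2 - (-3)·-1.117 - (3)·-1.869) / (7) = 0.037
  x_3 = (-10 - (-4)·-1.117 - (1)·0.037) / (7) = -2.072
Residual b − A·x = (-0.668, 0.606, -0.001); ∞-norm = 0.668

0.668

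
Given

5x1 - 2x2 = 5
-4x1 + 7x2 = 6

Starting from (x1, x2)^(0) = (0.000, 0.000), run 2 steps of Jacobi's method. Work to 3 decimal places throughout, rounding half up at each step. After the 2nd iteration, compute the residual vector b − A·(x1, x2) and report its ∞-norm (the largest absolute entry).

1.369

Iteration 1:
  x1 = (5 - (-2)·0.000) / (5) = 1.000
  x2 = (6 - (-4)·0.000) / (7) = 0.857
Iteration 2:
  x1 = (5 - (-2)·0.857) / (5) = 1.343
  x2 = (6 - (-4)·1.000) / (7) = 1.429
Residual b − A·x = (1.143, 1.369); ∞-norm = 1.369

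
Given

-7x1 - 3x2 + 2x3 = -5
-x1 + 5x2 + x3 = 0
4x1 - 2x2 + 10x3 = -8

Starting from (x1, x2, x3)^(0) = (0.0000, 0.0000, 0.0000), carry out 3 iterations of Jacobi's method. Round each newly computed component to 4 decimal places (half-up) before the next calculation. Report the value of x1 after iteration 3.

Iteration 1:
  x1 = (-5 - (-3)·0.0000 - (2)·0.0000) / (-7) = 0.7143
  x2 = (0 - (-1)·0.0000 - (1)·0.0000) / (5) = 0.0000
  x3 = (-8 - (4)·0.0000 - (-2)·0.0000) / (10) = -0.8000
Iteration 2:
  x1 = (-5 - (-3)·0.0000 - (2)·-0.8000) / (-7) = 0.4857
  x2 = (0 - (-1)·0.7143 - (1)·-0.8000) / (5) = 0.3029
  x3 = (-8 - (4)·0.7143 - (-2)·0.0000) / (10) = -1.0857
Iteration 3:
  x1 = (-5 - (-3)·0.3029 - (2)·-1.0857) / (-7) = 0.2743
  x2 = (0 - (-1)·0.4857 - (1)·-1.0857) / (5) = 0.3143
  x3 = (-8 - (4)·0.4857 - (-2)·0.3029) / (10) = -0.9337

0.2743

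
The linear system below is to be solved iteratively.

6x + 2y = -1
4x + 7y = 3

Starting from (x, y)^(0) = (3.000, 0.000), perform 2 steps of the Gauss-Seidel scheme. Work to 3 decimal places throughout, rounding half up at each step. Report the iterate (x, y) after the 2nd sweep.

(-0.341, 0.623)

Iteration 1:
  x = (-1 - (2)·0.000) / (6) = -0.167
  y = (3 - (4)·-0.167) / (7) = 0.524
Iteration 2:
  x = (-1 - (2)·0.524) / (6) = -0.341
  y = (3 - (4)·-0.341) / (7) = 0.623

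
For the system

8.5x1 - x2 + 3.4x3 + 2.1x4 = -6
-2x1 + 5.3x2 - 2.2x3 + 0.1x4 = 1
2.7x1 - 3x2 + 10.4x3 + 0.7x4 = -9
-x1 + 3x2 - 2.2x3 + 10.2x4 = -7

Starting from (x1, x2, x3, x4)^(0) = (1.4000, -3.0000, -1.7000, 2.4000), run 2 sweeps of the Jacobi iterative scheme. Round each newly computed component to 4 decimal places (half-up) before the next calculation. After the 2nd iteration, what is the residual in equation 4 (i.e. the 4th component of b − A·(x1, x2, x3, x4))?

8.0092

Iteration 1:
  x1 = (-6 - (-1)·-3.0000 - (3.4)·-1.7000 - (2.1)·2.4000) / (8.5) = -0.9718
  x2 = (1 - (-2)·1.4000 - (-2.2)·-1.7000 - (0.1)·2.4000) / (5.3) = -0.0340
  x3 = (-9 - (2.7)·1.4000 - (-3)·-3.0000 - (0.7)·2.4000) / (10.4) = -2.2558
  x4 = (-7 - (-1)·1.4000 - (3)·-3.0000 - (-2.2)·-1.7000) / (10.2) = -0.0333
Iteration 2:
  x1 = (-6 - (-1)·-0.0340 - (3.4)·-2.2558 - (2.1)·-0.0333) / (8.5) = 0.2007
  x2 = (1 - (-2)·-0.9718 - (-2.2)·-2.2558 - (0.1)·-0.0333) / (5.3) = -1.1138
  x3 = (-9 - (2.7)·-0.9718 - (-3)·-0.0340 - (0.7)·-0.0333) / (10.4) = -0.6207
  x4 = (-7 - (-1)·-0.9718 - (3)·-0.0340 - (-2.2)·-2.2558) / (10.2) = -1.2581
Residual b − A·x = (-4.0674, 6.0648, -5.5473, 8.0092)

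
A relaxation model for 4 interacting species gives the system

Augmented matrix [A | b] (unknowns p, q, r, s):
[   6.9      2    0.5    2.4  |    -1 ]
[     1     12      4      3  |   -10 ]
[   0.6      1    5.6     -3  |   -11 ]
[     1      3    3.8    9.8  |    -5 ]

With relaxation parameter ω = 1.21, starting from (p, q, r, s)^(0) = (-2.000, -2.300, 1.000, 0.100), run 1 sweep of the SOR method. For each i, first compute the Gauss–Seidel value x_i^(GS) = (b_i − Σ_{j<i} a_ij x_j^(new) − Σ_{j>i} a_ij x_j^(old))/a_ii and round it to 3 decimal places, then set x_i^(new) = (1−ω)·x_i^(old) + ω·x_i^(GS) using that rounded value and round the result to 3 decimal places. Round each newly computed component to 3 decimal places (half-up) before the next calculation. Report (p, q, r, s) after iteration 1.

(0.921, -1.051, -2.415, 0.770)

Iteration 1:
  p: GS value = (-1 - (2)·-2.300 - (0.5)·1.000 - (2.4)·0.100) / (6.9) = 0.414;  p ← (1−ω)·-2.000 + ω·0.414 = 0.921
  q: GS value = (-10 - (1)·0.921 - (4)·1.000 - (3)·0.100) / (12) = -1.268;  q ← (1−ω)·-2.300 + ω·-1.268 = -1.051
  r: GS value = (-11 - (0.6)·0.921 - (1)·-1.051 - (-3)·0.100) / (5.6) = -1.822;  r ← (1−ω)·1.000 + ω·-1.822 = -2.415
  s: GS value = (-5 - (1)·0.921 - (3)·-1.051 - (3.8)·-2.415) / (9.8) = 0.654;  s ← (1−ω)·0.100 + ω·0.654 = 0.770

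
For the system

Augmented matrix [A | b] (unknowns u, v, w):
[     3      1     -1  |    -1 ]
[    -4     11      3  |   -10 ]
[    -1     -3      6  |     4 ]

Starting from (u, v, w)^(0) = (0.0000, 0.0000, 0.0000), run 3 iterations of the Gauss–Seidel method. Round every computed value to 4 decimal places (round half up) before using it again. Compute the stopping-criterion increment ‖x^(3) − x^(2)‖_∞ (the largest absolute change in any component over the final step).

0.0312

Iteration 1:
  u = (-1 - (1)·0.0000 - (-1)·0.0000) / (3) = -0.3333
  v = (-10 - (-4)·-0.3333 - (3)·0.0000) / (11) = -1.0303
  w = (4 - (-1)·-0.3333 - (-3)·-1.0303) / (6) = 0.0960
Iteration 2:
  u = (-1 - (1)·-1.0303 - (-1)·0.0960) / (3) = 0.0421
  v = (-10 - (-4)·0.0421 - (3)·0.0960) / (11) = -0.9200
  w = (4 - (-1)·0.0421 - (-3)·-0.9200) / (6) = 0.2137
Iteration 3:
  u = (-1 - (1)·-0.9200 - (-1)·0.2137) / (3) = 0.0446
  v = (-10 - (-4)·0.0446 - (3)·0.2137) / (11) = -0.9512
  w = (4 - (-1)·0.0446 - (-3)·-0.9512) / (6) = 0.1985
Change: (0.0025, -0.0312, -0.0152) → max |·| = 0.0312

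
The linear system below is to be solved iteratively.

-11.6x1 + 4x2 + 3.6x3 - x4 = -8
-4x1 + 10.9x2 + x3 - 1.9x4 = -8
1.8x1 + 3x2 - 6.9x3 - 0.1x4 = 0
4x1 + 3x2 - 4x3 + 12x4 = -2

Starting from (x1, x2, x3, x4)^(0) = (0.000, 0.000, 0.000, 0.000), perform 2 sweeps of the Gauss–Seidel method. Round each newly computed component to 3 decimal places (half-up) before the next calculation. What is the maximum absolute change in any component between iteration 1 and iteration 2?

Iteration 1:
  x1 = (-8 - (4)·0.000 - (3.6)·0.000 - (-1)·0.000) / (-11.6) = 0.690
  x2 = (-8 - (-4)·0.690 - (1)·0.000 - (-1.9)·0.000) / (10.9) = -0.481
  x3 = (0 - (1.8)·0.690 - (3)·-0.481 - (-0.1)·0.000) / (-6.9) = -0.029
  x4 = (-2 - (4)·0.690 - (3)·-0.481 - (-4)·-0.029) / (12) = -0.286
Iteration 2:
  x1 = (-8 - (4)·-0.481 - (3.6)·-0.029 - (-1)·-0.286) / (-11.6) = 0.539
  x2 = (-8 - (-4)·0.539 - (1)·-0.029 - (-1.9)·-0.286) / (10.9) = -0.583
  x3 = (0 - (1.8)·0.539 - (3)·-0.583 - (-0.1)·-0.286) / (-6.9) = -0.109
  x4 = (-2 - (4)·0.539 - (3)·-0.583 - (-4)·-0.109) / (12) = -0.237
Change: (-0.151, -0.102, -0.080, 0.049) → max |·| = 0.151

0.151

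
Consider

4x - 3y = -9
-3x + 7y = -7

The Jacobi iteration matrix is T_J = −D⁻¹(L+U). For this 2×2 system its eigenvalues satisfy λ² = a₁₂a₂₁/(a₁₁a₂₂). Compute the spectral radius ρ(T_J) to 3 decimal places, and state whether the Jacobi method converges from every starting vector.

0.567

a₁₂a₂₁/(a₁₁a₂₂) = (-3)·(-3) / ((4)·(7)) = 0.321429
ρ = √|0.321429| = √0.321429 = 0.567
ρ < 1, so Jacobi converges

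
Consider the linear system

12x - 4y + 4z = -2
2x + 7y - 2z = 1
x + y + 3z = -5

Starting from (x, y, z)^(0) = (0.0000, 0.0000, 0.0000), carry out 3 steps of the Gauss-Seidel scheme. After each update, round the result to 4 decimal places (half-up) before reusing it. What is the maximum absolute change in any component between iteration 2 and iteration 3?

0.2225

Iteration 1:
  x = (-2 - (-4)·0.0000 - (4)·0.0000) / (12) = -0.1667
  y = (1 - (2)·-0.1667 - (-2)·0.0000) / (7) = 0.1905
  z = (-5 - (1)·-0.1667 - (1)·0.1905) / (3) = -1.6746
Iteration 2:
  x = (-2 - (-4)·0.1905 - (4)·-1.6746) / (12) = 0.4550
  y = (1 - (2)·0.4550 - (-2)·-1.6746) / (7) = -0.4656
  z = (-5 - (1)·0.4550 - (1)·-0.4656) / (3) = -1.6631
Iteration 3:
  x = (-2 - (-4)·-0.4656 - (4)·-1.6631) / (12) = 0.2325
  y = (1 - (2)·0.2325 - (-2)·-1.6631) / (7) = -0.3987
  z = (-5 - (1)·0.2325 - (1)·-0.3987) / (3) = -1.6113
Change: (-0.2225, 0.0669, 0.0518) → max |·| = 0.2225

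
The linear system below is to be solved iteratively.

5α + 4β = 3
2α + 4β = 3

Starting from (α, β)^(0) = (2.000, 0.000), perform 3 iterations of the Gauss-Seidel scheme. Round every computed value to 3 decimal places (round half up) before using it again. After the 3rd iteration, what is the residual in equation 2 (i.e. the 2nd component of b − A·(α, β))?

0.000

Iteration 1:
  α = (3 - (4)·0.000) / (5) = 0.600
  β = (3 - (2)·0.600) / (4) = 0.450
Iteration 2:
  α = (3 - (4)·0.450) / (5) = 0.240
  β = (3 - (2)·0.240) / (4) = 0.630
Iteration 3:
  α = (3 - (4)·0.630) / (5) = 0.096
  β = (3 - (2)·0.096) / (4) = 0.702
Residual b − A·x = (-0.288, 0.000)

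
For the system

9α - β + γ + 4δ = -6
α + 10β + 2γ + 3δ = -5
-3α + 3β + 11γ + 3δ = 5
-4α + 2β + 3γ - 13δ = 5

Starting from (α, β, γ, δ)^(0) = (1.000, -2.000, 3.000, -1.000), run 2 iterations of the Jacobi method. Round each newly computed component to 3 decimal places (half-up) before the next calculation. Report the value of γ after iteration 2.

0.572

Iteration 1:
  α = (-6 - (-1)·-2.000 - (1)·3.000 - (4)·-1.000) / (9) = -0.778
  β = (-5 - (1)·1.000 - (2)·3.000 - (3)·-1.000) / (10) = -0.900
  γ = (5 - (-3)·1.000 - (3)·-2.000 - (3)·-1.000) / (11) = 1.545
  δ = (5 - (-4)·1.000 - (2)·-2.000 - (3)·3.000) / (-13) = -0.308
Iteration 2:
  α = (-6 - (-1)·-0.900 - (1)·1.545 - (4)·-0.308) / (9) = -0.801
  β = (-5 - (1)·-0.778 - (2)·1.545 - (3)·-0.308) / (10) = -0.639
  γ = (5 - (-3)·-0.778 - (3)·-0.900 - (3)·-0.308) / (11) = 0.572
  δ = (5 - (-4)·-0.778 - (2)·-0.900 - (3)·1.545) / (-13) = 0.073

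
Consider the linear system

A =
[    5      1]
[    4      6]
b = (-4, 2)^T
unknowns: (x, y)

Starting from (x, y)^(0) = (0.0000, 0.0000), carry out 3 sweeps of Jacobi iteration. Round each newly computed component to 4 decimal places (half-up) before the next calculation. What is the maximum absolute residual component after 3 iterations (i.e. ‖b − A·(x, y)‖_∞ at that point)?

Iteration 1:
  x = (-4 - (1)·0.0000) / (5) = -0.8000
  y = (2 - (4)·0.0000) / (6) = 0.3333
Iteration 2:
  x = (-4 - (1)·0.3333) / (5) = -0.8667
  y = (2 - (4)·-0.8000) / (6) = 0.8667
Iteration 3:
  x = (-4 - (1)·0.8667) / (5) = -0.9733
  y = (2 - (4)·-0.8667) / (6) = 0.9111
Residual b − A·x = (-0.0446, 0.4266); ∞-norm = 0.4266

0.4266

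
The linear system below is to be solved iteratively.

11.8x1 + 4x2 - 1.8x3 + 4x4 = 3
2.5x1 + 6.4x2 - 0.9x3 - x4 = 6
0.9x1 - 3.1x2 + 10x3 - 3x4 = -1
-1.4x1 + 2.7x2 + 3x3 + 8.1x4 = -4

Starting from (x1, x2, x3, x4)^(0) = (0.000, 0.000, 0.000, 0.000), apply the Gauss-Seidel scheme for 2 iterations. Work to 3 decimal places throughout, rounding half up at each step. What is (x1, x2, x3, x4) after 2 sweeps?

Iteration 1:
  x1 = (3 - (4)·0.000 - (-1.8)·0.000 - (4)·0.000) / (11.8) = 0.254
  x2 = (6 - (2.5)·0.254 - (-0.9)·0.000 - (-1)·0.000) / (6.4) = 0.838
  x3 = (-1 - (0.9)·0.254 - (-3.1)·0.838 - (-3)·0.000) / (10) = 0.137
  x4 = (-4 - (-1.4)·0.254 - (2.7)·0.838 - (3)·0.137) / (8.1) = -0.780
Iteration 2:
  x1 = (3 - (4)·0.838 - (-1.8)·0.137 - (4)·-0.780) / (11.8) = 0.255
  x2 = (6 - (2.5)·0.255 - (-0.9)·0.137 - (-1)·-0.780) / (6.4) = 0.735
  x3 = (-1 - (0.9)·0.255 - (-3.1)·0.735 - (-3)·-0.780) / (10) = -0.129
  x4 = (-4 - (-1.4)·0.255 - (2.7)·0.735 - (3)·-0.129) / (8.1) = -0.647

(0.255, 0.735, -0.129, -0.647)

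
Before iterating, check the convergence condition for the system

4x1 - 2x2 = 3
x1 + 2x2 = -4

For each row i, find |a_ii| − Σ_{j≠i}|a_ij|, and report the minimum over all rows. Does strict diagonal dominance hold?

row 1: |4| − (2) = 2
row 2: |2| − (1) = 1
minimum over rows = 1 → strictly diagonally dominant (convergence guaranteed)

1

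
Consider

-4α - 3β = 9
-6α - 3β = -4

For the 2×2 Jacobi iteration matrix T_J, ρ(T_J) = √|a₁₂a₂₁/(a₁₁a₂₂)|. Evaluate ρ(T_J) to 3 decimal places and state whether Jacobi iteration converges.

1.225

a₁₂a₂₁/(a₁₁a₂₂) = (-3)·(-6) / ((-4)·(-3)) = 1.500000
ρ = √|1.500000| = √1.500000 = 1.225
ρ > 1, so Jacobi diverges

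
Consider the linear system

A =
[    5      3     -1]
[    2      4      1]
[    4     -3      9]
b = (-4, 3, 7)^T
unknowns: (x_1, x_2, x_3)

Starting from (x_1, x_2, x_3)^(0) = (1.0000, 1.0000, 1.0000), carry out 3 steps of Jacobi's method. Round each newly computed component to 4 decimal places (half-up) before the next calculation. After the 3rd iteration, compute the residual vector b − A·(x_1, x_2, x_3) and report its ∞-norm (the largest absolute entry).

1.4407

Iteration 1:
  x_1 = (-4 - (3)·1.0000 - (-1)·1.0000) / (5) = -1.2000
  x_2 = (3 - (2)·1.0000 - (1)·1.0000) / (4) = 0.0000
  x_3 = (7 - (4)·1.0000 - (-3)·1.0000) / (9) = 0.6667
Iteration 2:
  x_1 = (-4 - (3)·0.0000 - (-1)·0.6667) / (5) = -0.6667
  x_2 = (3 - (2)·-1.2000 - (1)·0.6667) / (4) = 1.1833
  x_3 = (7 - (4)·-1.2000 - (-3)·0.0000) / (9) = 1.3111
Iteration 3:
  x_1 = (-4 - (3)·1.1833 - (-1)·1.3111) / (5) = -1.2478
  x_2 = (3 - (2)·-0.6667 - (1)·1.3111) / (4) = 0.7556
  x_3 = (7 - (4)·-0.6667 - (-3)·1.1833) / (9) = 1.4685
Residual b − A·x = (1.4407, 1.0047, 1.0415); ∞-norm = 1.4407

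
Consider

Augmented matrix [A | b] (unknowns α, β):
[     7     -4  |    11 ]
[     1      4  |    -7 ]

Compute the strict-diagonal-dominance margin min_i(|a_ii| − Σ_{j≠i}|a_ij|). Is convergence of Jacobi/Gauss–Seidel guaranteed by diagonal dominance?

row 1: |7| − (4) = 3
row 2: |4| − (1) = 3
minimum over rows = 3 → strictly diagonally dominant (convergence guaranteed)

3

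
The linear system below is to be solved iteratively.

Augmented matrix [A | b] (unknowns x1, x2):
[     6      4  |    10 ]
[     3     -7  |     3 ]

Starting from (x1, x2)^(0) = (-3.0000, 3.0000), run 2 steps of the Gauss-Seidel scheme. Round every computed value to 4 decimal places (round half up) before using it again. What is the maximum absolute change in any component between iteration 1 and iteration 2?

2.3809

Iteration 1:
  x1 = (10 - (4)·3.0000) / (6) = -0.3333
  x2 = (3 - (3)·-0.3333) / (-7) = -0.5714
Iteration 2:
  x1 = (10 - (4)·-0.5714) / (6) = 2.0476
  x2 = (3 - (3)·2.0476) / (-7) = 0.4490
Change: (2.3809, 1.0204) → max |·| = 2.3809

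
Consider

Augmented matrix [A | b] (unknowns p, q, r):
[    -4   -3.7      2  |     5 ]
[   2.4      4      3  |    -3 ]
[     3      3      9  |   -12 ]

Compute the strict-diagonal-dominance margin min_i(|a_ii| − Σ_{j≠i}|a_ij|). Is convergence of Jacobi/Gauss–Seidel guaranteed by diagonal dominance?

row 1: |-4| − (3.7+2) = -1.7
row 2: |4| − (2.4+3) = -1.4
row 3: |9| − (3+3) = 3
minimum over rows = -1.7 → not strictly diagonally dominant

-1.7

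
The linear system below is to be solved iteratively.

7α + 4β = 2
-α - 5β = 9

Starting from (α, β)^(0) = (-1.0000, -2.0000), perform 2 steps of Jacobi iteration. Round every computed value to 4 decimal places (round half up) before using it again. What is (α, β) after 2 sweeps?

(1.2000, -2.0857)

Iteration 1:
  α = (2 - (4)·-2.0000) / (7) = 1.4286
  β = (9 - (-1)·-1.0000) / (-5) = -1.6000
Iteration 2:
  α = (2 - (4)·-1.6000) / (7) = 1.2000
  β = (9 - (-1)·1.4286) / (-5) = -2.0857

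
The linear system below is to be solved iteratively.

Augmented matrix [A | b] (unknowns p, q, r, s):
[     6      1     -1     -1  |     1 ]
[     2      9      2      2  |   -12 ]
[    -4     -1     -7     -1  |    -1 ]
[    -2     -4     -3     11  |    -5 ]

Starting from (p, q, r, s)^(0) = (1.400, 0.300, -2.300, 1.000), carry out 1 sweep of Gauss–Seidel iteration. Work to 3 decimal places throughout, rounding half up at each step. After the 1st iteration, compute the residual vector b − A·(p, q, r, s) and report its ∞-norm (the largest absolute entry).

2.036

Iteration 1:
  p = (1 - (1)·0.300 - (-1)·-2.300 - (-1)·1.000) / (6) = -0.100
  q = (-12 - (2)·-0.100 - (2)·-2.300 - (2)·1.000) / (9) = -1.022
  r = (-1 - (-4)·-0.100 - (-1)·-1.022 - (-1)·1.000) / (-7) = 0.203
  s = (-5 - (-2)·-0.100 - (-4)·-1.022 - (-3)·0.203) / (11) = -0.789
Residual b − A·x = (2.036, -1.430, -1.790, 0.000); ∞-norm = 2.036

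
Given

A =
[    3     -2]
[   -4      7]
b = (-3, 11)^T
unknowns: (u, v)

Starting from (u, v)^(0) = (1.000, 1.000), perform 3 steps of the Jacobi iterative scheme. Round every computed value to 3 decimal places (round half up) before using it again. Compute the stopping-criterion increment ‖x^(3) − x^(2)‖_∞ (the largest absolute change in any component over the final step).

Iteration 1:
  u = (-3 - (-2)·1.000) / (3) = -0.333
  v = (11 - (-4)·1.000) / (7) = 2.143
Iteration 2:
  u = (-3 - (-2)·2.143) / (3) = 0.429
  v = (11 - (-4)·-0.333) / (7) = 1.381
Iteration 3:
  u = (-3 - (-2)·1.381) / (3) = -0.079
  v = (11 - (-4)·0.429) / (7) = 1.817
Change: (-0.508, 0.436) → max |·| = 0.508

0.508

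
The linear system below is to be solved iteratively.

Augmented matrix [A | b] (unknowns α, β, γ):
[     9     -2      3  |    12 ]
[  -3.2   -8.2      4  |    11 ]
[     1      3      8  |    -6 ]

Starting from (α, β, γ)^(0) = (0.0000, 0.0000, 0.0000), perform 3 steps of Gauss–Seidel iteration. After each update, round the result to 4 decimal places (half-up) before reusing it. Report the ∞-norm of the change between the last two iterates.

0.0179

Iteration 1:
  α = (12 - (-2)·0.0000 - (3)·0.0000) / (9) = 1.3333
  β = (11 - (-3.2)·1.3333 - (4)·0.0000) / (-8.2) = -1.8618
  γ = (-6 - (1)·1.3333 - (3)·-1.8618) / (8) = -0.2185
Iteration 2:
  α = (12 - (-2)·-1.8618 - (3)·-0.2185) / (9) = 0.9924
  β = (11 - (-3.2)·0.9924 - (4)·-0.2185) / (-8.2) = -1.8353
  γ = (-6 - (1)·0.9924 - (3)·-1.8353) / (8) = -0.1858
Iteration 3:
  α = (12 - (-2)·-1.8353 - (3)·-0.1858) / (9) = 0.9874
  β = (11 - (-3.2)·0.9874 - (4)·-0.1858) / (-8.2) = -1.8174
  γ = (-6 - (1)·0.9874 - (3)·-1.8174) / (8) = -0.1919
Change: (-0.0050, 0.0179, -0.0061) → max |·| = 0.0179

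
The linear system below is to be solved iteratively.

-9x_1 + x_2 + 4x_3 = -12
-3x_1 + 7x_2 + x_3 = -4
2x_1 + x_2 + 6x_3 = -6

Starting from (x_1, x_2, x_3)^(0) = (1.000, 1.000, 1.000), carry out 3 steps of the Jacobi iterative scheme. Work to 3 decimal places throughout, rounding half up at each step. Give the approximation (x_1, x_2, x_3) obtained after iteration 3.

Iteration 1:
  x_1 = (-12 - (1)·1.000 - (4)·1.000) / (-9) = 1.889
  x_2 = (-4 - (-3)·1.000 - (1)·1.000) / (7) = -0.286
  x_3 = (-6 - (2)·1.000 - (1)·1.000) / (6) = -1.500
Iteration 2:
  x_1 = (-12 - (1)·-0.286 - (4)·-1.500) / (-9) = 0.635
  x_2 = (-4 - (-3)·1.889 - (1)·-1.500) / (7) = 0.452
  x_3 = (-6 - (2)·1.889 - (1)·-0.286) / (6) = -1.582
Iteration 3:
  x_1 = (-12 - (1)·0.452 - (4)·-1.582) / (-9) = 0.680
  x_2 = (-4 - (-3)·0.635 - (1)·-1.582) / (7) = -0.073
  x_3 = (-6 - (2)·0.635 - (1)·0.452) / (6) = -1.287

(0.680, -0.073, -1.287)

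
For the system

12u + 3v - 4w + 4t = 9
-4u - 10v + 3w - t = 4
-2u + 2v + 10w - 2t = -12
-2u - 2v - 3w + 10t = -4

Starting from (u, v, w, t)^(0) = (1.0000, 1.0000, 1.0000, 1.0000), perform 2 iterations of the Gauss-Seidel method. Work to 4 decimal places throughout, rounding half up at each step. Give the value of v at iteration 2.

-0.8975

Iteration 1:
  u = (9 - (3)·1.0000 - (-4)·1.0000 - (4)·1.0000) / (12) = 0.5000
  v = (4 - (-4)·0.5000 - (3)·1.0000 - (-1)·1.0000) / (-10) = -0.4000
  w = (-12 - (-2)·0.5000 - (2)·-0.4000 - (-2)·1.0000) / (10) = -0.8200
  t = (-4 - (-2)·0.5000 - (-2)·-0.4000 - (-3)·-0.8200) / (10) = -0.6260
Iteration 2:
  u = (9 - (3)·-0.4000 - (-4)·-0.8200 - (4)·-0.6260) / (12) = 0.7853
  v = (4 - (-4)·0.7853 - (3)·-0.8200 - (-1)·-0.6260) / (-10) = -0.8975
  w = (-12 - (-2)·0.7853 - (2)·-0.8975 - (-2)·-0.6260) / (10) = -0.9886
  t = (-4 - (-2)·0.7853 - (-2)·-0.8975 - (-3)·-0.9886) / (10) = -0.7190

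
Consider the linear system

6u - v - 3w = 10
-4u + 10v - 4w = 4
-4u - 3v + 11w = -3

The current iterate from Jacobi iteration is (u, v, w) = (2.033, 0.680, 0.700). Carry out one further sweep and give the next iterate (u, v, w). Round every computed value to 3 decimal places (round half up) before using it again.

One sweep:
  u = (10 - (-1)·0.680 - (-3)·0.700) / (6) = 2.130
  v = (4 - (-4)·2.033 - (-4)·0.700) / (10) = 1.493
  w = (-3 - (-4)·2.033 - (-3)·0.680) / (11) = 0.652

(2.130, 1.493, 0.652)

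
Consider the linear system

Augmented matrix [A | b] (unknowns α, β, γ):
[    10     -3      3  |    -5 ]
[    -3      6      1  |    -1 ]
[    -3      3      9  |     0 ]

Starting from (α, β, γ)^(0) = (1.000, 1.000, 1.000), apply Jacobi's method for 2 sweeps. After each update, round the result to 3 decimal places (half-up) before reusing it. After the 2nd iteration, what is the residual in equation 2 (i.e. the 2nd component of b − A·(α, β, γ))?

0.374

Iteration 1:
  α = (-5 - (-3)·1.000 - (3)·1.000) / (10) = -0.500
  β = (-1 - (-3)·1.000 - (1)·1.000) / (6) = 0.167
  γ = (0 - (-3)·1.000 - (3)·1.000) / (9) = 0.000
Iteration 2:
  α = (-5 - (-3)·0.167 - (3)·0.000) / (10) = -0.450
  β = (-1 - (-3)·-0.500 - (1)·0.000) / (6) = -0.417
  γ = (0 - (-3)·-0.500 - (3)·0.167) / (9) = -0.222
Residual b − A·x = (-1.085, 0.374, 1.899)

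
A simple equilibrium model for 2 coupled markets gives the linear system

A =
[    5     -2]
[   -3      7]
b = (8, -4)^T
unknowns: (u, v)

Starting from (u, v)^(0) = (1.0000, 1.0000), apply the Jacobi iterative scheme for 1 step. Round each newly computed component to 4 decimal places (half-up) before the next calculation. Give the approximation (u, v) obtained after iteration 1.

(2.0000, -0.1429)

Iteration 1:
  u = (8 - (-2)·1.0000) / (5) = 2.0000
  v = (-4 - (-3)·1.0000) / (7) = -0.1429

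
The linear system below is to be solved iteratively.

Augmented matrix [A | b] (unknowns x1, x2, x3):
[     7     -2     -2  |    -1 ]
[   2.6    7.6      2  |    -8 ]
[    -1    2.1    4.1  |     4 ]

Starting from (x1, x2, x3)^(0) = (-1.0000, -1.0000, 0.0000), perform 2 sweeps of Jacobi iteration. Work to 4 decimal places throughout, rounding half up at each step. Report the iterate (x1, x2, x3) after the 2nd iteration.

Iteration 1:
  x1 = (-1 - (-2)·-1.0000 - (-2)·0.0000) / (7) = -0.4286
  x2 = (-8 - (2.6)·-1.0000 - (2)·0.0000) / (7.6) = -0.7105
  x3 = (4 - (-1)·-1.0000 - (2.1)·-1.0000) / (4.1) = 1.2439
Iteration 2:
  x1 = (-1 - (-2)·-0.7105 - (-2)·1.2439) / (7) = 0.0095
  x2 = (-8 - (2.6)·-0.4286 - (2)·1.2439) / (7.6) = -1.2333
  x3 = (4 - (-1)·-0.4286 - (2.1)·-0.7105) / (4.1) = 1.2350

(0.0095, -1.2333, 1.2350)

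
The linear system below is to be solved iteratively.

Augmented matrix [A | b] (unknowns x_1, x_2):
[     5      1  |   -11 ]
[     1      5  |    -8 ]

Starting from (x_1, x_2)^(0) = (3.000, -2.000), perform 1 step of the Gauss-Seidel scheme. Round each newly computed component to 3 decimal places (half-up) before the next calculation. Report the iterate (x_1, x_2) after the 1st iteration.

(-1.800, -1.240)

Iteration 1:
  x_1 = (-11 - (1)·-2.000) / (5) = -1.800
  x_2 = (-8 - (1)·-1.800) / (5) = -1.240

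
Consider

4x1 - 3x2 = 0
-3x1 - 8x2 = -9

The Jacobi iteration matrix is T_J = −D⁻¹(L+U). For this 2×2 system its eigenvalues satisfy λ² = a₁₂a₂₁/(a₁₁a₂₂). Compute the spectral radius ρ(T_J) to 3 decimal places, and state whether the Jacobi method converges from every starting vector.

a₁₂a₂₁/(a₁₁a₂₂) = (-3)·(-3) / ((4)·(-8)) = -0.281250
ρ = √|-0.281250| = √0.281250 = 0.530
ρ < 1, so Jacobi converges

0.530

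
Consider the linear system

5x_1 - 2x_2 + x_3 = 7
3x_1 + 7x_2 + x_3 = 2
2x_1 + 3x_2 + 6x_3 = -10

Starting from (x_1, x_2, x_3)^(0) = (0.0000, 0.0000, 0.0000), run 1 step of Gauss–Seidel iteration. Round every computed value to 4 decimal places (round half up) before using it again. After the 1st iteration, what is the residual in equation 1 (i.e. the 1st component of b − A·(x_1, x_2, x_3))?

Iteration 1:
  x_1 = (7 - (-2)·0.0000 - (1)·0.0000) / (5) = 1.4000
  x_2 = (2 - (3)·1.4000 - (1)·0.0000) / (7) = -0.3143
  x_3 = (-10 - (2)·1.4000 - (3)·-0.3143) / (6) = -1.9762
Residual b − A·x = (1.3476, 1.9763, 0.0001)

1.3476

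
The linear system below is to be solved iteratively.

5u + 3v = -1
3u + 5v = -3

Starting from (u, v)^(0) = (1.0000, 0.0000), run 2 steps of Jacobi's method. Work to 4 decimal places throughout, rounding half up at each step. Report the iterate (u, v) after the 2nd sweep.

(0.5200, -0.4800)

Iteration 1:
  u = (-1 - (3)·0.0000) / (5) = -0.2000
  v = (-3 - (3)·1.0000) / (5) = -1.2000
Iteration 2:
  u = (-1 - (3)·-1.2000) / (5) = 0.5200
  v = (-3 - (3)·-0.2000) / (5) = -0.4800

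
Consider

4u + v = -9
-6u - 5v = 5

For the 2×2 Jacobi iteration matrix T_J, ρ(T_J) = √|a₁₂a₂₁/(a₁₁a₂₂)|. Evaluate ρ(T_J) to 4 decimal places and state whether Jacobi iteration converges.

a₁₂a₂₁/(a₁₁a₂₂) = (1)·(-6) / ((4)·(-5)) = 0.300000
ρ = √|0.300000| = √0.300000 = 0.5477
ρ < 1, so Jacobi converges

0.5477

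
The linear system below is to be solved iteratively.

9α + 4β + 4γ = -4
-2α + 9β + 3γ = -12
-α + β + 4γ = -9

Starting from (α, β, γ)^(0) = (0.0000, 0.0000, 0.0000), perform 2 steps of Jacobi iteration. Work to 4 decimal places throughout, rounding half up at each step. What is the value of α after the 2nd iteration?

Iteration 1:
  α = (-4 - (4)·0.0000 - (4)·0.0000) / (9) = -0.4444
  β = (-12 - (-2)·0.0000 - (3)·0.0000) / (9) = -1.3333
  γ = (-9 - (-1)·0.0000 - (1)·0.0000) / (4) = -2.2500
Iteration 2:
  α = (-4 - (4)·-1.3333 - (4)·-2.2500) / (9) = 1.1481
  β = (-12 - (-2)·-0.4444 - (3)·-2.2500) / (9) = -0.6821
  γ = (-9 - (-1)·-0.4444 - (1)·-1.3333) / (4) = -2.0278

1.1481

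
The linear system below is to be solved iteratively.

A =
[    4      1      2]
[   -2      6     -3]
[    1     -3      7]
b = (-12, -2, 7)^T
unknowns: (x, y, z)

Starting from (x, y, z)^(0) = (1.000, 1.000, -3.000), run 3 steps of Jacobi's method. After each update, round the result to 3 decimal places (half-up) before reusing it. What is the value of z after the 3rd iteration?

1.349

Iteration 1:
  x = (-12 - (1)·1.000 - (2)·-3.000) / (4) = -1.750
  y = (-2 - (-2)·1.000 - (-3)·-3.000) / (6) = -1.500
  z = (7 - (1)·1.000 - (-3)·1.000) / (7) = 1.286
Iteration 2:
  x = (-12 - (1)·-1.500 - (2)·1.286) / (4) = -3.268
  y = (-2 - (-2)·-1.750 - (-3)·1.286) / (6) = -0.274
  z = (7 - (1)·-1.750 - (-3)·-1.500) / (7) = 0.607
Iteration 3:
  x = (-12 - (1)·-0.274 - (2)·0.607) / (4) = -3.235
  y = (-2 - (-2)·-3.268 - (-3)·0.607) / (6) = -1.119
  z = (7 - (1)·-3.268 - (-3)·-0.274) / (7) = 1.349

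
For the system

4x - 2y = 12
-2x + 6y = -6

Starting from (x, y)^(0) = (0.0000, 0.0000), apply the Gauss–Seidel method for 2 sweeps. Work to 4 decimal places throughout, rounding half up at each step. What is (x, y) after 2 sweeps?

(3.0000, 0.0000)

Iteration 1:
  x = (12 - (-2)·0.0000) / (4) = 3.0000
  y = (-6 - (-2)·3.0000) / (6) = 0.0000
Iteration 2:
  x = (12 - (-2)·0.0000) / (4) = 3.0000
  y = (-6 - (-2)·3.0000) / (6) = 0.0000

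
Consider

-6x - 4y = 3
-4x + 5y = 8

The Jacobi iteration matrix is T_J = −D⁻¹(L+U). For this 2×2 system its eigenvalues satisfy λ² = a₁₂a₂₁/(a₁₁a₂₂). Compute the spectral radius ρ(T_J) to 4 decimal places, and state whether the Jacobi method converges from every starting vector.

0.7303

a₁₂a₂₁/(a₁₁a₂₂) = (-4)·(-4) / ((-6)·(5)) = -0.533333
ρ = √|-0.533333| = √0.533333 = 0.7303
ρ < 1, so Jacobi converges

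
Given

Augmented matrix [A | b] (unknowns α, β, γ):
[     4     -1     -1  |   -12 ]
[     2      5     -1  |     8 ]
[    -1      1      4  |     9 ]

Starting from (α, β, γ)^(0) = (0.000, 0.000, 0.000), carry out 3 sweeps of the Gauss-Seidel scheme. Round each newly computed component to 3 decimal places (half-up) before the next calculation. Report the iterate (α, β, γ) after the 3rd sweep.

(-2.081, 2.647, 1.068)

Iteration 1:
  α = (-12 - (-1)·0.000 - (-1)·0.000) / (4) = -3.000
  β = (8 - (2)·-3.000 - (-1)·0.000) / (5) = 2.800
  γ = (9 - (-1)·-3.000 - (1)·2.800) / (4) = 0.800
Iteration 2:
  α = (-12 - (-1)·2.800 - (-1)·0.800) / (4) = -2.100
  β = (8 - (2)·-2.100 - (-1)·0.800) / (5) = 2.600
  γ = (9 - (-1)·-2.100 - (1)·2.600) / (4) = 1.075
Iteration 3:
  α = (-12 - (-1)·2.600 - (-1)·1.075) / (4) = -2.081
  β = (8 - (2)·-2.081 - (-1)·1.075) / (5) = 2.647
  γ = (9 - (-1)·-2.081 - (1)·2.647) / (4) = 1.068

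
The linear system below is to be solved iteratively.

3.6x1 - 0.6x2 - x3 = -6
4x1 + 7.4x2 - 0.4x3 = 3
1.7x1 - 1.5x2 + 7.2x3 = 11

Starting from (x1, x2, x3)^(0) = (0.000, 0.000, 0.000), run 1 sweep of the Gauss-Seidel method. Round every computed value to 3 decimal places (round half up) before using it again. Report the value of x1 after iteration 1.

-1.667

Iteration 1:
  x1 = (-6 - (-0.6)·0.000 - (-1)·0.000) / (3.6) = -1.667
  x2 = (3 - (4)·-1.667 - (-0.4)·0.000) / (7.4) = 1.306
  x3 = (11 - (1.7)·-1.667 - (-1.5)·1.306) / (7.2) = 2.193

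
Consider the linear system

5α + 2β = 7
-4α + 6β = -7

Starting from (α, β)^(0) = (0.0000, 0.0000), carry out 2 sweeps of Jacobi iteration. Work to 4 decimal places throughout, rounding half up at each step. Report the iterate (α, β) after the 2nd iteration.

(1.8667, -0.2333)

Iteration 1:
  α = (7 - (2)·0.0000) / (5) = 1.4000
  β = (-7 - (-4)·0.0000) / (6) = -1.1667
Iteration 2:
  α = (7 - (2)·-1.1667) / (5) = 1.8667
  β = (-7 - (-4)·1.4000) / (6) = -0.2333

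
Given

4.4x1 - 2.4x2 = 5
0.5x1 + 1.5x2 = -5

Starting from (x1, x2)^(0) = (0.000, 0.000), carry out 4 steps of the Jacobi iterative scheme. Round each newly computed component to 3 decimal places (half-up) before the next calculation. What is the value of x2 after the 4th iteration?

-3.037

Iteration 1:
  x1 = (5 - (-2.4)·0.000) / (4.4) = 1.136
  x2 = (-5 - (0.5)·0.000) / (1.5) = -3.333
Iteration 2:
  x1 = (5 - (-2.4)·-3.333) / (4.4) = -0.682
  x2 = (-5 - (0.5)·1.136) / (1.5) = -3.712
Iteration 3:
  x1 = (5 - (-2.4)·-3.712) / (4.4) = -0.888
  x2 = (-5 - (0.5)·-0.682) / (1.5) = -3.106
Iteration 4:
  x1 = (5 - (-2.4)·-3.106) / (4.4) = -0.558
  x2 = (-5 - (0.5)·-0.888) / (1.5) = -3.037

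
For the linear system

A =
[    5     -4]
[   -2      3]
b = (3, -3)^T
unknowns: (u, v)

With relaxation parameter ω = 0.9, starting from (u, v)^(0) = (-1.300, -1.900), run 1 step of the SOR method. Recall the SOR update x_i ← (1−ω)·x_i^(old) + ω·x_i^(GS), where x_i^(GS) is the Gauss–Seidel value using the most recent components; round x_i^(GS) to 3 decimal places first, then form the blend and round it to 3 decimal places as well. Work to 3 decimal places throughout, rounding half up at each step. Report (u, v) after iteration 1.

Iteration 1:
  u: GS value = (3 - (-4)·-1.900) / (5) = -0.920;  u ← (1−ω)·-1.300 + ω·-0.920 = -0.958
  v: GS value = (-3 - (-2)·-0.958) / (3) = -1.639;  v ← (1−ω)·-1.900 + ω·-1.639 = -1.665

(-0.958, -1.665)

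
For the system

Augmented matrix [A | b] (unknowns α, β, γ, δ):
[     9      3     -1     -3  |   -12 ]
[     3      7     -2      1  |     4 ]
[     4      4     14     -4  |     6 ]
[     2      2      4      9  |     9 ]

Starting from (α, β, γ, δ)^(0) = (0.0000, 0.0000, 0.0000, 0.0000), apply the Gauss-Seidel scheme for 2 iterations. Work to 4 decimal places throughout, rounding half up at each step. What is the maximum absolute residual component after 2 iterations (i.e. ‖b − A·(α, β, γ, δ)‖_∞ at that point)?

Iteration 1:
  α = (-12 - (3)·0.0000 - (-1)·0.0000 - (-3)·0.0000) / (9) = -1.3333
  β = (4 - (3)·-1.3333 - (-2)·0.0000 - (1)·0.0000) / (7) = 1.1428
  γ = (6 - (4)·-1.3333 - (4)·1.1428 - (-4)·0.0000) / (14) = 0.4830
  δ = (9 - (2)·-1.3333 - (2)·1.1428 - (4)·0.4830) / (9) = 0.8277
Iteration 2:
  α = (-12 - (3)·1.1428 - (-1)·0.4830 - (-3)·0.8277) / (9) = -1.3847
  β = (4 - (3)·-1.3847 - (-2)·0.4830 - (1)·0.8277) / (7) = 1.1846
  γ = (6 - (4)·-1.3847 - (4)·1.1846 - (-4)·0.8277) / (14) = 0.7222
  δ = (9 - (2)·-1.3847 - (2)·1.1846 - (4)·0.7222) / (9) = 0.7235
Residual b − A·x = (-0.1988, 0.5828, -0.4164, -0.0001); ∞-norm = 0.5828

0.5828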